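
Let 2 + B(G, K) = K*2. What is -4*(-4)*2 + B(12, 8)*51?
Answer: 746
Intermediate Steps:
B(G, K) = -2 + 2*K (B(G, K) = -2 + K*2 = -2 + 2*K)
-4*(-4)*2 + B(12, 8)*51 = -4*(-4)*2 + (-2 + 2*8)*51 = 16*2 + (-2 + 16)*51 = 32 + 14*51 = 32 + 714 = 746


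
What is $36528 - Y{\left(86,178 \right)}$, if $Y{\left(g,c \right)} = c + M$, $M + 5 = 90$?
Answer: $36265$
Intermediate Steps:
$M = 85$ ($M = -5 + 90 = 85$)
$Y{\left(g,c \right)} = 85 + c$ ($Y{\left(g,c \right)} = c + 85 = 85 + c$)
$36528 - Y{\left(86,178 \right)} = 36528 - \left(85 + 178\right) = 36528 - 263 = 36265$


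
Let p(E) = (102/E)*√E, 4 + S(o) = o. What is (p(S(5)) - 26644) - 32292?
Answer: -58834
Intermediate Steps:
S(o) = -4 + o
p(E) = 102/√E
(p(S(5)) - 26644) - 32292 = (102/√(-4 + 5) - 26644) - 32292 = (102/√1 - 26644) - 32292 = (102*1 - 26644) - 32292 = (102 - 26644) - 32292 = -26542 - 32292 = -58834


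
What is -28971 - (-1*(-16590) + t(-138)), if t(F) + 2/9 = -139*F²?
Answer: 23413997/9 ≈ 2.6016e+6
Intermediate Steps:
t(F) = -2/9 - 139*F²
-28971 - (-1*(-16590) + t(-138)) = -28971 - (-1*(-16590) + (-2/9 - 139*(-138)²)) = -28971 - (16590 + (-2/9 - 139*19044)) = -28971 - (16590 + (-2/9 - 2647116)) = -28971 - (16590 - 23824046/9) = -28971 - 1*(-23674736/9) = -28971 + 23674736/9 = 23413997/9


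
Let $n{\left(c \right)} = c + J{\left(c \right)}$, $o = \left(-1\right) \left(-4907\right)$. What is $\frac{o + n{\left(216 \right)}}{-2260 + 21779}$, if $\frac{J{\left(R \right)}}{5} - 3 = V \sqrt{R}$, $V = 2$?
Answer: $\frac{5138}{19519} + \frac{60 \sqrt{6}}{19519} \approx 0.27076$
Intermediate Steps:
$J{\left(R \right)} = 15 + 10 \sqrt{R}$ ($J{\left(R \right)} = 15 + 5 \cdot 2 \sqrt{R} = 15 + 10 \sqrt{R}$)
$o = 4907$
$n{\left(c \right)} = 15 + c + 10 \sqrt{c}$ ($n{\left(c \right)} = c + \left(15 + 10 \sqrt{c}\right) = 15 + c + 10 \sqrt{c}$)
$\frac{o + n{\left(216 \right)}}{-2260 + 21779} = \frac{4907 + \left(15 + 216 + 10 \sqrt{216}\right)}{-2260 + 21779} = \frac{4907 + \left(15 + 216 + 10 \cdot 6 \sqrt{6}\right)}{19519} = \left(4907 + \left(15 + 216 + 60 \sqrt{6}\right)\right) \frac{1}{19519} = \left(4907 + \left(231 + 60 \sqrt{6}\right)\right) \frac{1}{19519} = \left(5138 + 60 \sqrt{6}\right) \frac{1}{19519} = \frac{5138}{19519} + \frac{60 \sqrt{6}}{19519}$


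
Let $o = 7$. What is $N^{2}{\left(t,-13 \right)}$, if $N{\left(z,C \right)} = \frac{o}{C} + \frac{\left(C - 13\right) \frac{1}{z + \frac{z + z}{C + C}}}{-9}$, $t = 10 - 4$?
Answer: $\frac{5041}{17740944} \approx 0.00028415$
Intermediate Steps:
$t = 6$
$N{\left(z,C \right)} = \frac{7}{C} - \frac{-13 + C}{9 \left(z + \frac{z}{C}\right)}$ ($N{\left(z,C \right)} = \frac{7}{C} + \frac{\left(C - 13\right) \frac{1}{z + \frac{z + z}{C + C}}}{-9} = \frac{7}{C} + \frac{-13 + C}{z + \frac{2 z}{2 C}} \left(- \frac{1}{9}\right) = \frac{7}{C} + \frac{-13 + C}{z + 2 z \frac{1}{2 C}} \left(- \frac{1}{9}\right) = \frac{7}{C} + \frac{-13 + C}{z + \frac{z}{C}} \left(- \frac{1}{9}\right) = \frac{7}{C} - \frac{-13 + C}{9 \left(z + \frac{z}{C}\right)}$)
$N^{2}{\left(t,-13 \right)} = \left(\frac{- \left(-13\right)^{3} + 13 \left(-13\right)^{2} + 63 \cdot 6 + 63 \left(-13\right) 6}{9 \left(-13\right) 6 \left(1 - 13\right)}\right)^{2} = \left(\frac{1}{9} \left(- \frac{1}{13}\right) \frac{1}{6} \frac{1}{-12} \left(\left(-1\right) \left(-2197\right) + 13 \cdot 169 + 378 - 4914\right)\right)^{2} = \left(\frac{1}{9} \left(- \frac{1}{13}\right) \frac{1}{6} \left(- \frac{1}{12}\right) \left(2197 + 2197 + 378 - 4914\right)\right)^{2} = \left(\frac{1}{9} \left(- \frac{1}{13}\right) \frac{1}{6} \left(- \frac{1}{12}\right) \left(-142\right)\right)^{2} = \left(- \frac{71}{4212}\right)^{2} = \frac{5041}{17740944}$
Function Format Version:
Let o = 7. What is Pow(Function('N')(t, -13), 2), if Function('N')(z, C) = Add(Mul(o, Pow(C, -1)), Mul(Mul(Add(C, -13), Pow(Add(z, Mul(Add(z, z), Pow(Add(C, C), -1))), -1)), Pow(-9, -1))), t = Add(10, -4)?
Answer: Rational(5041, 17740944) ≈ 0.00028415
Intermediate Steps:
t = 6
Function('N')(z, C) = Add(Mul(7, Pow(C, -1)), Mul(Rational(-1, 9), Pow(Add(z, Mul(z, Pow(C, -1))), -1), Add(-13, C))) (Function('N')(z, C) = Add(Mul(7, Pow(C, -1)), Mul(Mul(Add(C, -13), Pow(Add(z, Mul(Add(z, z), Pow(Add(C, C), -1))), -1)), Pow(-9, -1))) = Add(Mul(7, Pow(C, -1)), Mul(Mul(Add(-13, C), Pow(Add(z, Mul(Mul(2, z), Pow(Mul(2, C), -1))), -1)), Rational(-1, 9))) = Add(Mul(7, Pow(C, -1)), Mul(Mul(Add(-13, C), Pow(Add(z, Mul(Mul(2, z), Mul(Rational(1, 2), Pow(C, -1)))), -1)), Rational(-1, 9))) = Add(Mul(7, Pow(C, -1)), Mul(Mul(Add(-13, C), Pow(Add(z, Mul(z, Pow(C, -1))), -1)), Rational(-1, 9))) = Add(Mul(7, Pow(C, -1)), Mul(Mul(Pow(Add(z, Mul(z, Pow(C, -1))), -1), Add(-13, C)), Rational(-1, 9))) = Add(Mul(7, Pow(C, -1)), Mul(Rational(-1, 9), Pow(Add(z, Mul(z, Pow(C, -1))), -1), Add(-13, C))))
Pow(Function('N')(t, -13), 2) = Pow(Mul(Rational(1, 9), Pow(-13, -1), Pow(6, -1), Pow(Add(1, -13), -1), Add(Mul(-1, Pow(-13, 3)), Mul(13, Pow(-13, 2)), Mul(63, 6), Mul(63, -13, 6))), 2) = Pow(Mul(Rational(1, 9), Rational(-1, 13), Rational(1, 6), Pow(-12, -1), Add(Mul(-1, -2197), Mul(13, 169), 378, -4914)), 2) = Pow(Mul(Rational(1, 9), Rational(-1, 13), Rational(1, 6), Rational(-1, 12), Add(2197, 2197, 378, -4914)), 2) = Pow(Mul(Rational(1, 9), Rational(-1, 13), Rational(1, 6), Rational(-1, 12), -142), 2) = Pow(Rational(-71, 4212), 2) = Rational(5041, 17740944)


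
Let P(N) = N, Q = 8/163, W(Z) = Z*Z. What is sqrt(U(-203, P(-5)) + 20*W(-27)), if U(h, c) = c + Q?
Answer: sqrt(387244479)/163 ≈ 120.73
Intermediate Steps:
W(Z) = Z**2
Q = 8/163 (Q = 8*(1/163) = 8/163 ≈ 0.049080)
U(h, c) = 8/163 + c (U(h, c) = c + 8/163 = 8/163 + c)
sqrt(U(-203, P(-5)) + 20*W(-27)) = sqrt((8/163 - 5) + 20*(-27)**2) = sqrt(-807/163 + 20*729) = sqrt(-807/163 + 14580) = sqrt(2375733/163) = sqrt(387244479)/163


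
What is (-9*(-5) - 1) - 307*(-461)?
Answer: 141571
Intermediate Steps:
(-9*(-5) - 1) - 307*(-461) = (45 - 1) + 141527 = 44 + 141527 = 141571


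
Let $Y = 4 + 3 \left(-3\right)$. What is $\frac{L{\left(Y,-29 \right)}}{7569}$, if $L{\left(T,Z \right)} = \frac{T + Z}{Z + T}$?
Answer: $\frac{1}{7569} \approx 0.00013212$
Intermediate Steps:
$Y = -5$ ($Y = 4 - 9 = -5$)
$L{\left(T,Z \right)} = 1$ ($L{\left(T,Z \right)} = \frac{T + Z}{T + Z} = 1$)
$\frac{L{\left(Y,-29 \right)}}{7569} = 1 \cdot \frac{1}{7569} = \frac{1}{7569}$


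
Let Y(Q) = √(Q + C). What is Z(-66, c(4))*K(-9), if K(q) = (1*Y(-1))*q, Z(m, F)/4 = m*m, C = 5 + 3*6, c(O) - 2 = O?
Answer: -156816*√22 ≈ -7.3553e+5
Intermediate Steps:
c(O) = 2 + O
C = 23 (C = 5 + 18 = 23)
Z(m, F) = 4*m² (Z(m, F) = 4*(m*m) = 4*m²)
Y(Q) = √(23 + Q) (Y(Q) = √(Q + 23) = √(23 + Q))
K(q) = q*√22 (K(q) = (1*√(23 - 1))*q = (1*√22)*q = √22*q = q*√22)
Z(-66, c(4))*K(-9) = (4*(-66)²)*(-9*√22) = (4*4356)*(-9*√22) = 17424*(-9*√22) = -156816*√22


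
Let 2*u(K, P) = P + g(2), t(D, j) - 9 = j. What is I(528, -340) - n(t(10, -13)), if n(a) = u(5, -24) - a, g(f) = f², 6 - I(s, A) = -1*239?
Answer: 251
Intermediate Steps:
t(D, j) = 9 + j
I(s, A) = 245 (I(s, A) = 6 - (-1)*239 = 6 - 1*(-239) = 6 + 239 = 245)
u(K, P) = 2 + P/2 (u(K, P) = (P + 2²)/2 = (P + 4)/2 = (4 + P)/2 = 2 + P/2)
n(a) = -10 - a (n(a) = (2 + (½)*(-24)) - a = (2 - 12) - a = -10 - a)
I(528, -340) - n(t(10, -13)) = 245 - (-10 - (9 - 13)) = 245 - (-10 - 1*(-4)) = 245 - (-10 + 4) = 245 - 1*(-6) = 245 + 6 = 251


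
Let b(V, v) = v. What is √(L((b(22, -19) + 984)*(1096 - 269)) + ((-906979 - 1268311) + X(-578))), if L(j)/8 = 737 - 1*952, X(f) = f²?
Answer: I*√1842926 ≈ 1357.5*I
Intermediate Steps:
L(j) = -1720 (L(j) = 8*(737 - 1*952) = 8*(737 - 952) = 8*(-215) = -1720)
√(L((b(22, -19) + 984)*(1096 - 269)) + ((-906979 - 1268311) + X(-578))) = √(-1720 + ((-906979 - 1268311) + (-578)²)) = √(-1720 + (-2175290 + 334084)) = √(-1720 - 1841206) = √(-1842926) = I*√1842926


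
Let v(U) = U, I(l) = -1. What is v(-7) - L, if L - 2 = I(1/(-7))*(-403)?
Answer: -412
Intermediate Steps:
L = 405 (L = 2 - 1*(-403) = 2 + 403 = 405)
v(-7) - L = -7 - 1*405 = -7 - 405 = -412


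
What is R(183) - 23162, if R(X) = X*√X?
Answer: -23162 + 183*√183 ≈ -20686.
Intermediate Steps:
R(X) = X^(3/2)
R(183) - 23162 = 183^(3/2) - 23162 = 183*√183 - 23162 = -23162 + 183*√183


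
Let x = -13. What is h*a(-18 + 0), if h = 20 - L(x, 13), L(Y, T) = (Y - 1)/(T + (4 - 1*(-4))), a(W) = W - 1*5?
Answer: -1426/3 ≈ -475.33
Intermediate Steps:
a(W) = -5 + W (a(W) = W - 5 = -5 + W)
L(Y, T) = (-1 + Y)/(8 + T) (L(Y, T) = (-1 + Y)/(T + (4 + 4)) = (-1 + Y)/(T + 8) = (-1 + Y)/(8 + T))
h = 62/3 (h = 20 - (-1 - 13)/(8 + 13) = 20 - (-14)/21 = 20 - 1*(-⅔) = 20 + ⅔ = 62/3 ≈ 20.667)
h*a(-18 + 0) = 62*(-5 + (-18 + 0))/3 = 62*(-5 - 18)/3 = (62/3)*(-23) = -1426/3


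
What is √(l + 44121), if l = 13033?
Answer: 41*√34 ≈ 239.07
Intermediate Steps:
√(l + 44121) = √(13033 + 44121) = √57154 = 41*√34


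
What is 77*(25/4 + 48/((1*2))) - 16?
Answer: 9253/4 ≈ 2313.3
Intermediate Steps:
77*(25/4 + 48/((1*2))) - 16 = 77*(25*(1/4) + 48/2) - 16 = 77*(25/4 + 48*(1/2)) - 16 = 77*(25/4 + 24) - 16 = 77*(121/4) - 16 = 9317/4 - 16 = 9253/4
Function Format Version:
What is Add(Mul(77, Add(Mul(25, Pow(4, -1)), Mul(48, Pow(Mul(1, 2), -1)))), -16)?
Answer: Rational(9253, 4) ≈ 2313.3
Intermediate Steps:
Add(Mul(77, Add(Mul(25, Pow(4, -1)), Mul(48, Pow(Mul(1, 2), -1)))), -16) = Add(Mul(77, Add(Mul(25, Rational(1, 4)), Mul(48, Pow(2, -1)))), -16) = Add(Mul(77, Add(Rational(25, 4), Mul(48, Rational(1, 2)))), -16) = Add(Mul(77, Add(Rational(25, 4), 24)), -16) = Add(Mul(77, Rational(121, 4)), -16) = Add(Rational(9317, 4), -16) = Rational(9253, 4)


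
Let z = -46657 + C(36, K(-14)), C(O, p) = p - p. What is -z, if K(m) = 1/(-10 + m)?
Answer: 46657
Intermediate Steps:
C(O, p) = 0
z = -46657 (z = -46657 + 0 = -46657)
-z = -1*(-46657) = 46657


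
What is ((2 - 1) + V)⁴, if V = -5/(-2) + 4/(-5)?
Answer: 531441/10000 ≈ 53.144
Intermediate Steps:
V = 17/10 (V = -5*(-½) + 4*(-⅕) = 5/2 - ⅘ = 17/10 ≈ 1.7000)
((2 - 1) + V)⁴ = ((2 - 1) + 17/10)⁴ = (1 + 17/10)⁴ = (27/10)⁴ = 531441/10000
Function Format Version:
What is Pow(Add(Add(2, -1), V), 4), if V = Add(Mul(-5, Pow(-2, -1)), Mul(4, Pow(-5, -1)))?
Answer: Rational(531441, 10000) ≈ 53.144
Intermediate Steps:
V = Rational(17, 10) (V = Add(Mul(-5, Rational(-1, 2)), Mul(4, Rational(-1, 5))) = Add(Rational(5, 2), Rational(-4, 5)) = Rational(17, 10) ≈ 1.7000)
Pow(Add(Add(2, -1), V), 4) = Pow(Add(Add(2, -1), Rational(17, 10)), 4) = Pow(Add(1, Rational(17, 10)), 4) = Pow(Rational(27, 10), 4) = Rational(531441, 10000)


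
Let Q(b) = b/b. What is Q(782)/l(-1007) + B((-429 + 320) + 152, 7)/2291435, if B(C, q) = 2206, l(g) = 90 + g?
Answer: -268533/2101245895 ≈ -0.00012780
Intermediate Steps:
Q(b) = 1
Q(782)/l(-1007) + B((-429 + 320) + 152, 7)/2291435 = 1/(90 - 1007) + 2206/2291435 = 1/(-917) + 2206*(1/2291435) = 1*(-1/917) + 2206/2291435 = -1/917 + 2206/2291435 = -268533/2101245895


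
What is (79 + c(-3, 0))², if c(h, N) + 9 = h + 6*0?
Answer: 4489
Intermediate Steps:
c(h, N) = -9 + h (c(h, N) = -9 + (h + 6*0) = -9 + (h + 0) = -9 + h)
(79 + c(-3, 0))² = (79 + (-9 - 3))² = (79 - 12)² = 67² = 4489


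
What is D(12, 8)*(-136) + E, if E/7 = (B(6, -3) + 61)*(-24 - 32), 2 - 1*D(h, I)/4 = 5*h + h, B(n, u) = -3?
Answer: 15344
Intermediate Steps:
D(h, I) = 8 - 24*h (D(h, I) = 8 - 4*(5*h + h) = 8 - 24*h)
E = -22736 (E = 7*((-3 + 61)*(-24 - 32)) = 7*(58*(-56)) = 7*(-3248) = -22736)
D(12, 8)*(-136) + E = (8 - 24*12)*(-136) - 22736 = (8 - 288)*(-136) - 22736 = -280*(-136) - 22736 = 38080 - 22736 = 15344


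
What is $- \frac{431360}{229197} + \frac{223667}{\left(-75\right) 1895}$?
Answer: $- \frac{12507871711}{3619402625} \approx -3.4558$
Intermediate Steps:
$- \frac{431360}{229197} + \frac{223667}{\left(-75\right) 1895} = \left(-431360\right) \frac{1}{229197} + \frac{223667}{-142125} = - \frac{431360}{229197} + 223667 \left(- \frac{1}{142125}\right) = - \frac{431360}{229197} - \frac{223667}{142125} = - \frac{12507871711}{3619402625}$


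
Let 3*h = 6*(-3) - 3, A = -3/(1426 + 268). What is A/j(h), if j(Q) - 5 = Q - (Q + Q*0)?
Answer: -3/8470 ≈ -0.00035419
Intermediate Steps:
A = -3/1694 ≈ -0.0017710
h = -7 (h = (6*(-3) - 3)/3 = (-18 - 3)/3 = (⅓)*(-21) = -7)
j(Q) = 5 (j(Q) = 5 + (Q - (Q + Q*0)) = 5 + (Q - (Q + 0)) = 5 + (Q - Q) = 5 + 0 = 5)
A/j(h) = -3/1694/5 = -3/1694*⅕ = -3/8470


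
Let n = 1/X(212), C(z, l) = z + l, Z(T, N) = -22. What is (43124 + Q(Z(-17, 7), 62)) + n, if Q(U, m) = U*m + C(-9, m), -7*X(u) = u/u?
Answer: 41806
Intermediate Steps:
X(u) = -⅐ (X(u) = -u/(7*u) = -⅐*1 = -⅐)
C(z, l) = l + z
Q(U, m) = -9 + m + U*m (Q(U, m) = U*m + (m - 9) = U*m + (-9 + m) = -9 + m + U*m)
n = -7 (n = 1/(-⅐) = -7)
(43124 + Q(Z(-17, 7), 62)) + n = (43124 + (-9 + 62 - 22*62)) - 7 = (43124 + (-9 + 62 - 1364)) - 7 = (43124 - 1311) - 7 = 41813 - 7 = 41806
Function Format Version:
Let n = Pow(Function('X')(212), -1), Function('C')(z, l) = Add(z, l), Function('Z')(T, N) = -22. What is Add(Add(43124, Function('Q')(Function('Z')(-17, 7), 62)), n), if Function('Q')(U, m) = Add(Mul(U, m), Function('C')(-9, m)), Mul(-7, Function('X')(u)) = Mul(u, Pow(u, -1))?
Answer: 41806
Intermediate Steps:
Function('X')(u) = Rational(-1, 7) (Function('X')(u) = Mul(Rational(-1, 7), Mul(u, Pow(u, -1))) = Mul(Rational(-1, 7), 1) = Rational(-1, 7))
Function('C')(z, l) = Add(l, z)
Function('Q')(U, m) = Add(-9, m, Mul(U, m)) (Function('Q')(U, m) = Add(Mul(U, m), Add(m, -9)) = Add(Mul(U, m), Add(-9, m)) = Add(-9, m, Mul(U, m)))
n = -7 (n = Pow(Rational(-1, 7), -1) = -7)
Add(Add(43124, Function('Q')(Function('Z')(-17, 7), 62)), n) = Add(Add(43124, Add(-9, 62, Mul(-22, 62))), -7) = Add(Add(43124, Add(-9, 62, -1364)), -7) = Add(Add(43124, -1311), -7) = Add(41813, -7) = 41806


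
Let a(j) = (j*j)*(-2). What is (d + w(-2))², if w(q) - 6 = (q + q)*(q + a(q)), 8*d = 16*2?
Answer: 2500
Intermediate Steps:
d = 4 (d = (16*2)/8 = (⅛)*32 = 4)
a(j) = -2*j² (a(j) = j²*(-2) = -2*j²)
w(q) = 6 + 2*q*(q - 2*q²) (w(q) = 6 + (q + q)*(q - 2*q²) = 6 + (2*q)*(q - 2*q²) = 6 + 2*q*(q - 2*q²))
(d + w(-2))² = (4 + (6 - 4*(-2)³ + 2*(-2)²))² = (4 + (6 - 4*(-8) + 2*4))² = (4 + (6 + 32 + 8))² = (4 + 46)² = 50² = 2500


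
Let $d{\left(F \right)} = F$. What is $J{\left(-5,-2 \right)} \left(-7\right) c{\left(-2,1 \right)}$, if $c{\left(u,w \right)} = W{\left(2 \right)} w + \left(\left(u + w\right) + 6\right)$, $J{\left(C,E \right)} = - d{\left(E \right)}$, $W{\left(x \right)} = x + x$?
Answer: $-126$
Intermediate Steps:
$W{\left(x \right)} = 2 x$
$J{\left(C,E \right)} = - E$
$c{\left(u,w \right)} = 6 + u + 5 w$ ($c{\left(u,w \right)} = 2 \cdot 2 w + \left(\left(u + w\right) + 6\right) = 4 w + \left(6 + u + w\right) = 6 + u + 5 w$)
$J{\left(-5,-2 \right)} \left(-7\right) c{\left(-2,1 \right)} = \left(-1\right) \left(-2\right) \left(-7\right) \left(6 - 2 + 5 \cdot 1\right) = 2 \left(-7\right) \left(6 - 2 + 5\right) = \left(-14\right) 9 = -126$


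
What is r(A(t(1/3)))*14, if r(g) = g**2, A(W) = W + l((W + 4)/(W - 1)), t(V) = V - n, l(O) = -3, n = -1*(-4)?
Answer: 5600/9 ≈ 622.22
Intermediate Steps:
n = 4
t(V) = -4 + V (t(V) = V - 1*4 = V - 4 = -4 + V)
A(W) = -3 + W (A(W) = W - 3 = -3 + W)
r(A(t(1/3)))*14 = (-3 + (-4 + 1/3))**2*14 = (-3 - 11/3)**2*14 = (-20/3)**2*14 = (400/9)*14 = 5600/9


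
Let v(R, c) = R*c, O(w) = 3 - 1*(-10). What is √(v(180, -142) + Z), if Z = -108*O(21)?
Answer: 6*I*√749 ≈ 164.21*I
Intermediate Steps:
O(w) = 13 (O(w) = 3 + 10 = 13)
Z = -1404 (Z = -108*13 = -1404)
√(v(180, -142) + Z) = √(180*(-142) - 1404) = √(-25560 - 1404) = √(-26964) = 6*I*√749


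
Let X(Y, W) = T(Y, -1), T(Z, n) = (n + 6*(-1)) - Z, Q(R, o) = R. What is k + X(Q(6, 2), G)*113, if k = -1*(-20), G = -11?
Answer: -1449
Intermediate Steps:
T(Z, n) = -6 + n - Z (T(Z, n) = (n - 6) - Z = (-6 + n) - Z = -6 + n - Z)
X(Y, W) = -7 - Y (X(Y, W) = -6 - 1 - Y = -7 - Y)
k = 20
k + X(Q(6, 2), G)*113 = 20 + (-7 - 1*6)*113 = 20 + (-7 - 6)*113 = 20 - 13*113 = 20 - 1469 = -1449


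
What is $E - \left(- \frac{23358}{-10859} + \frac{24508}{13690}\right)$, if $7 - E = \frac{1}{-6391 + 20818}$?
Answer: $\frac{3280009278548}{1072356818085} \approx 3.0587$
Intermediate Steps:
$E = \frac{100988}{14427}$ ($E = 7 - \frac{1}{-6391 + 20818} = 7 - \frac{1}{14427} = \frac{100988}{14427} \approx 6.9999$)
$E - \left(- \frac{23358}{-10859} + \frac{24508}{13690}\right) = \frac{100988}{14427} - \left(- \frac{23358}{-10859} + \frac{24508}{13690}\right) = \frac{100988}{14427} - \left(\left(-23358\right) \left(- \frac{1}{10859}\right) + 24508 \cdot \frac{1}{13690}\right) = \frac{100988}{14427} - \left(\frac{23358}{10859} + \frac{12254}{6845}\right) = \frac{100988}{14427} - \frac{292951696}{74329855} = \frac{3280009278548}{1072356818085}$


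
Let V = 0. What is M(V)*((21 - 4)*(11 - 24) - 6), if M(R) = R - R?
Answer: 0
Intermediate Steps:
M(R) = 0
M(V)*((21 - 4)*(11 - 24) - 6) = 0*((21 - 4)*(11 - 24) - 6) = 0*(17*(-13) - 6) = 0*(-221 - 6) = 0*(-227) = 0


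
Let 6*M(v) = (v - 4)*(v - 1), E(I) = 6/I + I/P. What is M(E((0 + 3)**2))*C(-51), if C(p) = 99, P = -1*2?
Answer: 14993/24 ≈ 624.71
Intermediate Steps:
P = -2
E(I) = 6/I - I/2 (E(I) = 6/I + I/(-2) = 6/I + I*(-1/2) = 6/I - I/2)
M(v) = (-1 + v)*(-4 + v)/6 (M(v) = ((v - 4)*(v - 1))/6 = ((-4 + v)*(-1 + v))/6 = ((-1 + v)*(-4 + v))/6 = (-1 + v)*(-4 + v)/6)
M(E((0 + 3)**2))*C(-51) = (2/3 - 5*(6/((0 + 3)**2) - (0 + 3)**2/2)/6 + (6/((0 + 3)**2) - (0 + 3)**2/2)**2/6)*99 = (2/3 - 5*(6/(3**2) - 1/2*3**2)/6 + (6/(3**2) - 1/2*3**2)**2/6)*99 = (2/3 - 5*(6/9 - 1/2*9)/6 + (6/9 - 1/2*9)**2/6)*99 = (2/3 - 5*(6*(1/9) - 9/2)/6 + (6*(1/9) - 9/2)**2/6)*99 = (2/3 - 5*(2/3 - 9/2)/6 + (2/3 - 9/2)**2/6)*99 = (2/3 - 5/6*(-23/6) + (-23/6)**2/6)*99 = (2/3 + 115/36 + (1/6)*(529/36))*99 = (2/3 + 115/36 + 529/216)*99 = (1363/216)*99 = 14993/24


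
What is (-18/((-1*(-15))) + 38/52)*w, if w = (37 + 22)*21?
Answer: -75579/130 ≈ -581.38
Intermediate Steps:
w = 1239 (w = 59*21 = 1239)
(-18/((-1*(-15))) + 38/52)*w = (-18/((-1*(-15))) + 38/52)*1239 = (-18/15 + 38*(1/52))*1239 = (-18*1/15 + 19/26)*1239 = (-6/5 + 19/26)*1239 = -61/130*1239 = -75579/130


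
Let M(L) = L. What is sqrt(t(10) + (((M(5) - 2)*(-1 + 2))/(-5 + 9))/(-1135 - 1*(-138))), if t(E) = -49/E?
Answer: I*sqrt(487139185)/9970 ≈ 2.2138*I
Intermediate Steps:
sqrt(t(10) + (((M(5) - 2)*(-1 + 2))/(-5 + 9))/(-1135 - 1*(-138))) = sqrt(-49/10 + (((5 - 2)*(-1 + 2))/(-5 + 9))/(-1135 - 1*(-138))) = sqrt(-49*1/10 + ((3*1)/4)/(-1135 + 138)) = sqrt(-49/10 + (3*(1/4))/(-997)) = sqrt(-49/10 + (3/4)*(-1/997)) = sqrt(-49/10 - 3/3988) = sqrt(-97721/19940) = I*sqrt(487139185)/9970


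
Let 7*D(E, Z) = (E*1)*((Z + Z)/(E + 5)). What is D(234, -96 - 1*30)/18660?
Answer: -702/371645 ≈ -0.0018889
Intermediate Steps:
D(E, Z) = 2*E*Z/(7*(5 + E)) (D(E, Z) = ((E*1)*((Z + Z)/(E + 5)))/7 = (E*((2*Z)/(5 + E)))/7 = (E*(2*Z/(5 + E)))/7 = (2*E*Z/(5 + E))/7 = 2*E*Z/(7*(5 + E)))
D(234, -96 - 1*30)/18660 = ((2/7)*234*(-96 - 1*30)/(5 + 234))/18660 = ((2/7)*234*(-96 - 30)/239)*(1/18660) = ((2/7)*234*(-126)*(1/239))*(1/18660) = -8424/239*1/18660 = -702/371645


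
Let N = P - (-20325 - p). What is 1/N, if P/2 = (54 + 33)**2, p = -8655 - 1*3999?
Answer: 1/22809 ≈ 4.3842e-5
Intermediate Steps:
p = -12654 (p = -8655 - 3999 = -12654)
P = 15138 (P = 2*(54 + 33)**2 = 2*87**2 = 2*7569 = 15138)
N = 22809 (N = 15138 - (-20325 - 1*(-12654)) = 15138 - (-20325 + 12654) = 15138 - 1*(-7671) = 15138 + 7671 = 22809)
1/N = 1/22809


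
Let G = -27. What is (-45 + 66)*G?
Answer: -567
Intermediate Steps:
(-45 + 66)*G = (-45 + 66)*(-27) = 21*(-27) = -567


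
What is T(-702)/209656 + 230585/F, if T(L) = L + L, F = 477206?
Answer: 2979595721/6253068821 ≈ 0.47650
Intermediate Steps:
T(L) = 2*L
T(-702)/209656 + 230585/F = (2*(-702))/209656 + 230585/477206 = -1404*1/209656 + 230585*(1/477206) = -351/52414 + 230585/477206 = 2979595721/6253068821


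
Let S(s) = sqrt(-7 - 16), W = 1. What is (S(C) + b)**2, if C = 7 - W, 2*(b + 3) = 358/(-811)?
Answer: (2612 - 811*I*sqrt(23))**2/657721 ≈ -12.627 - 30.892*I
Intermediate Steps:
b = -2612/811 (b = -3 + (358/(-811))/2 = -3 + (358*(-1/811))/2 = -3 + (1/2)*(-358/811) = -3 - 179/811 = -2612/811 ≈ -3.2207)
C = 6 (C = 7 - 1*1 = 7 - 1 = 6)
S(s) = I*sqrt(23) (S(s) = sqrt(-23) = I*sqrt(23))
(S(C) + b)**2 = (I*sqrt(23) - 2612/811)**2 = (-2612/811 + I*sqrt(23))**2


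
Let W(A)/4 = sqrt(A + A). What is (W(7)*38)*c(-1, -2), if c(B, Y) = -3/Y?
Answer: 228*sqrt(14) ≈ 853.10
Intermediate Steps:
W(A) = 4*sqrt(2)*sqrt(A) (W(A) = 4*sqrt(A + A) = 4*sqrt(2*A) = 4*(sqrt(2)*sqrt(A)) = 4*sqrt(2)*sqrt(A))
(W(7)*38)*c(-1, -2) = ((4*sqrt(2)*sqrt(7))*38)*(-3/(-2)) = ((4*sqrt(14))*38)*(-3*(-1/2)) = (152*sqrt(14))*(3/2) = 228*sqrt(14)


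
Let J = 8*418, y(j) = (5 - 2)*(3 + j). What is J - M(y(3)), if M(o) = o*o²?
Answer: -2488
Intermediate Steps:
y(j) = 9 + 3*j (y(j) = 3*(3 + j) = 9 + 3*j)
J = 3344
M(o) = o³
J - M(y(3)) = 3344 - (9 + 3*3)³ = 3344 - (9 + 9)³ = 3344 - 1*18³ = 3344 - 1*5832 = 3344 - 5832 = -2488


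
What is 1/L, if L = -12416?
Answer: -1/12416 ≈ -8.0541e-5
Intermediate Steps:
1/L = 1/(-12416) = -1/12416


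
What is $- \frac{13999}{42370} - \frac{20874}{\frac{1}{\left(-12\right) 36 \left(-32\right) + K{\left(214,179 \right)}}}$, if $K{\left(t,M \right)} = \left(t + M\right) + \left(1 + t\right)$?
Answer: $- \frac{12764113690159}{42370} \approx -3.0125 \cdot 10^{8}$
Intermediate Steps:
$K{\left(t,M \right)} = 1 + M + 2 t$ ($K{\left(t,M \right)} = \left(M + t\right) + \left(1 + t\right) = 1 + M + 2 t$)
$- \frac{13999}{42370} - \frac{20874}{\frac{1}{\left(-12\right) 36 \left(-32\right) + K{\left(214,179 \right)}}} = - \frac{13999}{42370} - \frac{20874}{\frac{1}{\left(-12\right) 36 \left(-32\right) + \left(1 + 179 + 2 \cdot 214\right)}} = \left(-13999\right) \frac{1}{42370} - \frac{20874}{\frac{1}{\left(-432\right) \left(-32\right) + \left(1 + 179 + 428\right)}} = - \frac{13999}{42370} - \frac{20874}{\frac{1}{13824 + 608}} = - \frac{13999}{42370} - \frac{20874}{\frac{1}{14432}} = - \frac{13999}{42370} - 20874 \frac{1}{\frac{1}{14432}} = - \frac{13999}{42370} - 301253568 = - \frac{12764113690159}{42370}$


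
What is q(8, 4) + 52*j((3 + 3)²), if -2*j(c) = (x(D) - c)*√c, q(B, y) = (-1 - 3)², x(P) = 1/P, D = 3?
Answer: 5580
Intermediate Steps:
x(P) = 1/P
q(B, y) = 16 (q(B, y) = (-4)² = 16)
j(c) = -√c*(⅓ - c)/2 (j(c) = -(1/3 - c)*√c/2 = -(⅓ - c)*√c/2 = -√c*(⅓ - c)/2)
q(8, 4) + 52*j((3 + 3)²) = 16 + 52*(√((3 + 3)²)*(-1 + 3*(3 + 3)²)/6) = 16 + 52*(√(6²)*(-1 + 3*6²)/6) = 16 + 52*(√36*(-1 + 3*36)/6) = 16 + 52*((⅙)*6*(-1 + 108)) = 16 + 52*((⅙)*6*107) = 16 + 52*107 = 16 + 5564 = 5580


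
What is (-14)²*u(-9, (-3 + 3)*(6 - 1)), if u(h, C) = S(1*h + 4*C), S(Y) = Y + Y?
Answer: -3528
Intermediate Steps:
S(Y) = 2*Y
u(h, C) = 2*h + 8*C (u(h, C) = 2*(1*h + 4*C) = 2*(h + 4*C) = 2*h + 8*C)
(-14)²*u(-9, (-3 + 3)*(6 - 1)) = (-14)²*(2*(-9) + 8*((-3 + 3)*(6 - 1))) = 196*(-18 + 8*(0*5)) = 196*(-18 + 8*0) = 196*(-18 + 0) = 196*(-18) = -3528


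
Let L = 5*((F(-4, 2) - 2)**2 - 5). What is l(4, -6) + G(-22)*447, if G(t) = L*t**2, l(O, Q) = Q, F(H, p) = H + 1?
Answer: 21634794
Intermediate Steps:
F(H, p) = 1 + H
L = 100 (L = 5*(((1 - 4) - 2)**2 - 5) = 5*((-3 - 2)**2 - 5) = 5*((-5)**2 - 5) = 5*(25 - 5) = 5*20 = 100)
G(t) = 100*t**2
l(4, -6) + G(-22)*447 = -6 + (100*(-22)**2)*447 = -6 + (100*484)*447 = -6 + 48400*447 = -6 + 21634800 = 21634794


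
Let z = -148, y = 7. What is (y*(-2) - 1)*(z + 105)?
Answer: 645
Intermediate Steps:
(y*(-2) - 1)*(z + 105) = (7*(-2) - 1)*(-148 + 105) = (-14 - 1)*(-43) = -15*(-43) = 645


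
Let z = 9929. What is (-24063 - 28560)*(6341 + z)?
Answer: -856176210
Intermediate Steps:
(-24063 - 28560)*(6341 + z) = (-24063 - 28560)*(6341 + 9929) = -52623*16270 = -856176210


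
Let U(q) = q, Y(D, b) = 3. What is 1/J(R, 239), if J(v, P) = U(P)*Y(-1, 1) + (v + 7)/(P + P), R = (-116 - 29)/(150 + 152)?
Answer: 144356/103505221 ≈ 0.0013947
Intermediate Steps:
R = -145/302 ≈ -0.48013
J(v, P) = 3*P + (7 + v)/(2*P) (J(v, P) = P*3 + (v + 7)/(P + P) = 3*P + (7 + v)/((2*P)) = 3*P + (7 + v)*(1/(2*P)) = 3*P + (7 + v)/(2*P))
1/J(R, 239) = 1/((½)*(7 - 145/302 + 6*239²)/239) = 1/((½)*(1/239)*(7 - 145/302 + 6*57121)) = 1/((½)*(1/239)*(7 - 145/302 + 342726)) = 1/((½)*(1/239)*(103505221/302)) = 1/(103505221/144356) = 144356/103505221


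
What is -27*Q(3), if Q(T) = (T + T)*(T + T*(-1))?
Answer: 0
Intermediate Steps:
Q(T) = 0 (Q(T) = (2*T)*(T - T) = (2*T)*0 = 0)
-27*Q(3) = -27*0 = 0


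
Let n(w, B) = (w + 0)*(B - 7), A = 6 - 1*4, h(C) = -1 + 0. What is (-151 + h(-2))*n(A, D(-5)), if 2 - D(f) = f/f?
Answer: 1824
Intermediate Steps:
D(f) = 1 (D(f) = 2 - f/f = 2 - 1*1 = 2 - 1 = 1)
h(C) = -1
A = 2 (A = 6 - 4 = 2)
n(w, B) = w*(-7 + B)
(-151 + h(-2))*n(A, D(-5)) = (-151 - 1)*(2*(-7 + 1)) = -304*(-6) = -152*(-12) = 1824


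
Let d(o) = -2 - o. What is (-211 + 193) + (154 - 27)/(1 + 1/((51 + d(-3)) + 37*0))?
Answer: 5650/53 ≈ 106.60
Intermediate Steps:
(-211 + 193) + (154 - 27)/(1 + 1/((51 + d(-3)) + 37*0)) = (-211 + 193) + (154 - 27)/(1 + 1/((51 + (-2 - 1*(-3))) + 37*0)) = -18 + 127/(1 + 1/((51 + (-2 + 3)) + 0)) = -18 + 127/(1 + 1/((51 + 1) + 0)) = -18 + 127/(1 + 1/(52 + 0)) = -18 + 127/(1 + 1/52) = -18 + 127/(53/52) = -18 + 127*(52/53) = -18 + 6604/53 = 5650/53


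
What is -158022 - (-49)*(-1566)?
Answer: -234756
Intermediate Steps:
-158022 - (-49)*(-1566) = -158022 - 1*76734 = -158022 - 76734 = -234756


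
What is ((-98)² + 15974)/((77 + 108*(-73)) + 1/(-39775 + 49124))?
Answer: -1897847/579267 ≈ -3.2763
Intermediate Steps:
((-98)² + 15974)/((77 + 108*(-73)) + 1/(-39775 + 49124)) = (9604 + 15974)/((77 - 7884) + 1/9349) = 25578/(-7807 + 1/9349) = 25578/(-72987642/9349) = 25578*(-9349/72987642) = -1897847/579267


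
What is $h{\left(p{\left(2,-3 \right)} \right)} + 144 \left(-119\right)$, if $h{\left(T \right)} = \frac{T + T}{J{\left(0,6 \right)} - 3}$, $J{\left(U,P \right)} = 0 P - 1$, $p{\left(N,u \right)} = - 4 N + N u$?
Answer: $-17129$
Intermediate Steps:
$J{\left(U,P \right)} = -1$ ($J{\left(U,P \right)} = 0 - 1 = -1$)
$h{\left(T \right)} = - \frac{T}{2}$ ($h{\left(T \right)} = \frac{T + T}{-1 - 3} = \frac{2 T}{-4} = 2 T \left(- \frac{1}{4}\right) = - \frac{T}{2}$)
$h{\left(p{\left(2,-3 \right)} \right)} + 144 \left(-119\right) = - \frac{2 \left(-4 - 3\right)}{2} + 144 \left(-119\right) = - \frac{2 \left(-7\right)}{2} - 17136 = \left(- \frac{1}{2}\right) \left(-14\right) - 17136 = 7 - 17136 = -17129$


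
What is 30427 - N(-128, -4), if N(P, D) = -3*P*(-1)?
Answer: 30811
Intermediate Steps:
N(P, D) = 3*P
30427 - N(-128, -4) = 30427 - 3*(-128) = 30427 - 1*(-384) = 30427 + 384 = 30811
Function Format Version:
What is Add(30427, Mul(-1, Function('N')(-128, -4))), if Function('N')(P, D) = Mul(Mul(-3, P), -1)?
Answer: 30811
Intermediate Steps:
Function('N')(P, D) = Mul(3, P)
Add(30427, Mul(-1, Function('N')(-128, -4))) = Add(30427, Mul(-1, Mul(3, -128))) = Add(30427, Mul(-1, -384)) = Add(30427, 384) = 30811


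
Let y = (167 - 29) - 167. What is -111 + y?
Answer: -140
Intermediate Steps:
y = -29 (y = 138 - 167 = -29)
-111 + y = -111 - 29 = -140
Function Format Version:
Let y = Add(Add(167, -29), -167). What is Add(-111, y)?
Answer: -140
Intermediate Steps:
y = -29 (y = Add(138, -167) = -29)
Add(-111, y) = Add(-111, -29) = -140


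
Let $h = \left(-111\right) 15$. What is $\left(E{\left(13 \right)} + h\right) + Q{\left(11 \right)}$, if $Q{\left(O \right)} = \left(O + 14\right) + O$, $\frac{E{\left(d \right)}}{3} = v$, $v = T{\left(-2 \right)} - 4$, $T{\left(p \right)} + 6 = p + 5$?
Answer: $-1650$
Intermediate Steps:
$T{\left(p \right)} = -1 + p$ ($T{\left(p \right)} = -6 + \left(p + 5\right) = -6 + \left(5 + p\right) = -1 + p$)
$h = -1665$
$v = -7$ ($v = \left(-1 - 2\right) - 4 = -3 - 4 = -7$)
$E{\left(d \right)} = -21$ ($E{\left(d \right)} = 3 \left(-7\right) = -21$)
$Q{\left(O \right)} = 14 + 2 O$ ($Q{\left(O \right)} = \left(14 + O\right) + O = 14 + 2 O$)
$\left(E{\left(13 \right)} + h\right) + Q{\left(11 \right)} = \left(-21 - 1665\right) + \left(14 + 2 \cdot 11\right) = -1686 + \left(14 + 22\right) = -1686 + 36 = -1650$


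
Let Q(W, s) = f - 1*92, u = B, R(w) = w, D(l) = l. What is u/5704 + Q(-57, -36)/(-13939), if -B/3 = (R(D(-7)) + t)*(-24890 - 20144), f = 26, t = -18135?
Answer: -371356240761/864218 ≈ -4.2970e+5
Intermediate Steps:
B = -2451020484 (B = -3*(-7 - 18135)*(-24890 - 20144) = -(-54426)*(-45034) = -3*817006828 = -2451020484)
u = -2451020484
Q(W, s) = -66 (Q(W, s) = 26 - 1*92 = 26 - 92 = -66)
u/5704 + Q(-57, -36)/(-13939) = -2451020484/5704 - 66/(-13939) = -2451020484*1/5704 - 66*(-1/13939) = -26641527/62 + 66/13939 = -371356240761/864218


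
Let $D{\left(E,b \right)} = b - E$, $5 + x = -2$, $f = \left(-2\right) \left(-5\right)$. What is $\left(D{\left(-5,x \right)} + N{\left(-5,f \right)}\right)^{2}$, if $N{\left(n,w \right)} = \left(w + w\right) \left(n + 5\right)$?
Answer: $4$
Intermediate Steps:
$f = 10$
$N{\left(n,w \right)} = 2 w \left(5 + n\right)$
$x = -7$ ($x = -5 - 2 = -7$)
$\left(D{\left(-5,x \right)} + N{\left(-5,f \right)}\right)^{2} = \left(\left(-7 - -5\right) + 2 \cdot 10 \left(5 - 5\right)\right)^{2} = \left(\left(-7 + 5\right) + 2 \cdot 10 \cdot 0\right)^{2} = \left(-2 + 0\right)^{2} = \left(-2\right)^{2} = 4$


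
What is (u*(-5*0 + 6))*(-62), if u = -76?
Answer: 28272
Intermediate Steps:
(u*(-5*0 + 6))*(-62) = -76*(-5*0 + 6)*(-62) = -76*(0 + 6)*(-62) = -76*6*(-62) = -456*(-62) = 28272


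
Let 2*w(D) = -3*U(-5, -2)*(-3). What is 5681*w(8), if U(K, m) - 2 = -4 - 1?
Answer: -153387/2 ≈ -76694.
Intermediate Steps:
U(K, m) = -3 (U(K, m) = 2 + (-4 - 1) = 2 - 5 = -3)
w(D) = -27/2 (w(D) = (-3*(-3)*(-3))/2 = (9*(-3))/2 = (½)*(-27) = -27/2)
5681*w(8) = 5681*(-27/2) = -153387/2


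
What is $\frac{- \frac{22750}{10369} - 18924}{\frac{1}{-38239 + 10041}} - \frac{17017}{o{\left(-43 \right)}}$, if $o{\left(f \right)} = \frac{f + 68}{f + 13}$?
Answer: $\frac{27669740784578}{51845} \approx 5.337 \cdot 10^{8}$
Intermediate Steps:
$o{\left(f \right)} = \frac{68 + f}{13 + f}$
$\frac{- \frac{22750}{10369} - 18924}{\frac{1}{-38239 + 10041}} - \frac{17017}{o{\left(-43 \right)}} = \frac{- \frac{22750}{10369} - 18924}{\frac{1}{-38239 + 10041}} - \frac{17017}{\frac{1}{13 - 43} \left(68 - 43\right)} = \frac{\left(-22750\right) \frac{1}{10369} - 18924}{\frac{1}{-28198}} - \frac{17017}{\frac{1}{-30} \cdot 25} = \frac{- \frac{22750}{10369} - 18924}{- \frac{1}{28198}} - \frac{17017}{\left(- \frac{1}{30}\right) 25} = \left(- \frac{196245706}{10369}\right) \left(-28198\right) - \frac{17017}{- \frac{5}{6}} = \frac{5533736417788}{10369} - - \frac{102102}{5} = \frac{5533736417788}{10369} + \frac{102102}{5} = \frac{27669740784578}{51845}$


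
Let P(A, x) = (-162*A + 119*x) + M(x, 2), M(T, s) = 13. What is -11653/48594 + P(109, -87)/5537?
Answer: -203579639/38437854 ≈ -5.2963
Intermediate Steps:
P(A, x) = 13 - 162*A + 119*x (P(A, x) = (-162*A + 119*x) + 13 = 13 - 162*A + 119*x)
-11653/48594 + P(109, -87)/5537 = -11653/48594 + (13 - 162*109 + 119*(-87))/5537 = -11653*1/48594 + (13 - 17658 - 10353)*(1/5537) = -11653/48594 - 27998*1/5537 = -11653/48594 - 27998/5537 = -203579639/38437854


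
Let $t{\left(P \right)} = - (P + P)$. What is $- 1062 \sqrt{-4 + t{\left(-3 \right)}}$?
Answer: $- 1062 \sqrt{2} \approx -1501.9$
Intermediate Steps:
$t{\left(P \right)} = - 2 P$
$- 1062 \sqrt{-4 + t{\left(-3 \right)}} = - 1062 \sqrt{-4 - -6} = - 1062 \sqrt{-4 + 6} = - 1062 \sqrt{2}$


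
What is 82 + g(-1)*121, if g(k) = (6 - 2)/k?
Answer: -402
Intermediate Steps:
g(k) = 4/k
82 + g(-1)*121 = 82 + (4/(-1))*121 = 82 + (4*(-1))*121 = 82 - 4*121 = 82 - 484 = -402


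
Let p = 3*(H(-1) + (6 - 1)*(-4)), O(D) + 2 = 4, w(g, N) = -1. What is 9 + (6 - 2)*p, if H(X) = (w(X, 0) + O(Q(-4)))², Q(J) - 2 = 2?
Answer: -219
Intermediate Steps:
Q(J) = 4 (Q(J) = 2 + 2 = 4)
O(D) = 2 (O(D) = -2 + 4 = 2)
H(X) = 1 (H(X) = (-1 + 2)² = 1² = 1)
p = -57 (p = 3*(1 + (6 - 1)*(-4)) = 3*(1 + 5*(-4)) = 3*(1 - 20) = 3*(-19) = -57)
9 + (6 - 2)*p = 9 + (6 - 2)*(-57) = 9 + 4*(-57) = 9 - 228 = -219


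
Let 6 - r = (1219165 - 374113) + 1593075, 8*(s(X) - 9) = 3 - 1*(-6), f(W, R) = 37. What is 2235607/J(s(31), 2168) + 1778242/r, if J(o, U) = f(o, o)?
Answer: 5450614579493/90210477 ≈ 60421.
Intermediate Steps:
s(X) = 81/8 (s(X) = 9 + (3 - 1*(-6))/8 = 9 + (3 + 6)/8 = 9 + (⅛)*9 = 9 + 9/8 = 81/8)
J(o, U) = 37
r = -2438121 (r = 6 - ((1219165 - 374113) + 1593075) = 6 - (845052 + 1593075) = 6 - 1*2438127 = 6 - 2438127 = -2438121)
2235607/J(s(31), 2168) + 1778242/r = 2235607/37 + 1778242/(-2438121) = 2235607*(1/37) + 1778242*(-1/2438121) = 2235607/37 - 1778242/2438121 = 5450614579493/90210477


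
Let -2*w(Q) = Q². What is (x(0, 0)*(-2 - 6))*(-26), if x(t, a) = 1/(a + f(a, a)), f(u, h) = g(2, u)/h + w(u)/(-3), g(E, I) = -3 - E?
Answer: 0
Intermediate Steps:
w(Q) = -Q²/2
f(u, h) = -5/h + u²/6 (f(u, h) = (-3 - 1*2)/h - u²/2/(-3) = (-3 - 2)/h - u²/2*(-⅓) = -5/h + u²/6)
x(t, a) = 1/(a - 5/a + a²/6) (x(t, a) = 1/(a + (-5/a + a²/6)) = 1/(a - 5/a + a²/6))
(x(0, 0)*(-2 - 6))*(-26) = ((6*0/(-30 + 0²*(6 + 0)))*(-2 - 6))*(-26) = ((6*0/(-30 + 0*6))*(-8))*(-26) = ((6*0/(-30 + 0))*(-8))*(-26) = ((6*0/(-30))*(-8))*(-26) = ((6*0*(-1/30))*(-8))*(-26) = (0*(-8))*(-26) = 0*(-26) = 0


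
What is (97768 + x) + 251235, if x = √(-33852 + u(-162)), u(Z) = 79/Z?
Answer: 349003 + I*√10968206/18 ≈ 3.49e+5 + 183.99*I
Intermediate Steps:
x = I*√10968206/18 (x = √(-33852 + 79/(-162)) = √(-33852 + 79*(-1/162)) = √(-33852 - 79/162) = √(-5484103/162) = I*√10968206/18 ≈ 183.99*I)
(97768 + x) + 251235 = (97768 + I*√10968206/18) + 251235 = 349003 + I*√10968206/18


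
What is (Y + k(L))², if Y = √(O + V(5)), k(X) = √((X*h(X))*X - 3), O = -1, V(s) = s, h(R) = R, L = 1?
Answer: (2 + I*√2)² ≈ 2.0 + 5.6569*I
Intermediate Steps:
k(X) = √(-3 + X³) (k(X) = √((X*X)*X - 3) = √(X²*X - 3) = √(X³ - 3) = √(-3 + X³))
Y = 2 (Y = √(-1 + 5) = √4 = 2)
(Y + k(L))² = (2 + √(-3 + 1³))² = (2 + √(-3 + 1))² = (2 + √(-2))² = (2 + I*√2)²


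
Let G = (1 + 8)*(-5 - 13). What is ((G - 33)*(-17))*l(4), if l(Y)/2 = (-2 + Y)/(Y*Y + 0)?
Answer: 3315/4 ≈ 828.75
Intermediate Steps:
l(Y) = 2*(-2 + Y)/Y**2 (l(Y) = 2*((-2 + Y)/(Y*Y + 0)) = 2*((-2 + Y)/(Y**2 + 0)) = 2*((-2 + Y)/(Y**2)) = 2*((-2 + Y)/Y**2) = 2*(-2 + Y)/Y**2)
G = -162 (G = 9*(-18) = -162)
((G - 33)*(-17))*l(4) = ((-162 - 33)*(-17))*(2*(-2 + 4)/4**2) = (-195*(-17))*(2*(1/16)*2) = 3315*(1/4) = 3315/4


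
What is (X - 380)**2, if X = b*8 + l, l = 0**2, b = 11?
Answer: 85264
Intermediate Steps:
l = 0
X = 88 (X = 11*8 + 0 = 88 + 0 = 88)
(X - 380)**2 = (88 - 380)**2 = (-292)**2 = 85264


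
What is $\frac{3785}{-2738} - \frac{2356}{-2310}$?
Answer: $- \frac{1146311}{3162390} \approx -0.36248$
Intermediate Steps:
$\frac{3785}{-2738} - \frac{2356}{-2310} = 3785 \left(- \frac{1}{2738}\right) - - \frac{1178}{1155} = - \frac{3785}{2738} + \frac{1178}{1155} = - \frac{1146311}{3162390}$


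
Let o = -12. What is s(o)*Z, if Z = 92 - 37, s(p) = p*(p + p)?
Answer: 15840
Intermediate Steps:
s(p) = 2*p² (s(p) = p*(2*p) = 2*p²)
Z = 55
s(o)*Z = (2*(-12)²)*55 = (2*144)*55 = 288*55 = 15840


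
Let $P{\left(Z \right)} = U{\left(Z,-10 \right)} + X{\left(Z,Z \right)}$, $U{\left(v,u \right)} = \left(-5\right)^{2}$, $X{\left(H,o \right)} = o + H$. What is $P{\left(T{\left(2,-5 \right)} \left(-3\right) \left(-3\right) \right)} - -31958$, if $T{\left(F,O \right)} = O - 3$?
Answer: $31839$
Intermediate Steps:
$X{\left(H,o \right)} = H + o$
$T{\left(F,O \right)} = -3 + O$
$U{\left(v,u \right)} = 25$
$P{\left(Z \right)} = 25 + 2 Z$ ($P{\left(Z \right)} = 25 + \left(Z + Z\right) = 25 + 2 Z$)
$P{\left(T{\left(2,-5 \right)} \left(-3\right) \left(-3\right) \right)} - -31958 = \left(25 + 2 \left(-3 - 5\right) \left(-3\right) \left(-3\right)\right) - -31958 = \left(25 + 2 \left(-8\right) \left(-3\right) \left(-3\right)\right) + 31958 = \left(25 + 2 \cdot 24 \left(-3\right)\right) + 31958 = \left(25 + 2 \left(-72\right)\right) + 31958 = \left(25 - 144\right) + 31958 = -119 + 31958 = 31839$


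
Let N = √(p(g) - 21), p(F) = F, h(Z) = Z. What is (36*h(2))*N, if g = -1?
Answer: 72*I*√22 ≈ 337.71*I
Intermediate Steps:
N = I*√22 (N = √(-1 - 21) = √(-22) = I*√22 ≈ 4.6904*I)
(36*h(2))*N = (36*2)*(I*√22) = 72*(I*√22) = 72*I*√22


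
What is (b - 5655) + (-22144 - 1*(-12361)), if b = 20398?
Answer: 4960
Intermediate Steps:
(b - 5655) + (-22144 - 1*(-12361)) = (20398 - 5655) + (-22144 - 1*(-12361)) = 14743 + (-22144 + 12361) = 14743 - 9783 = 4960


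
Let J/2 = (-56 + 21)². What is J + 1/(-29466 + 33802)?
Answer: 10623201/4336 ≈ 2450.0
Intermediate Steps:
J = 2450 (J = 2*(-56 + 21)² = 2*(-35)² = 2*1225 = 2450)
J + 1/(-29466 + 33802) = 2450 + 1/(-29466 + 33802) = 2450 + 1/4336 = 10623201/4336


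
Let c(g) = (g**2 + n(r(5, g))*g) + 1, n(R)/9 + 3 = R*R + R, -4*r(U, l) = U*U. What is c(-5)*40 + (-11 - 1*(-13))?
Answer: -105241/2 ≈ -52621.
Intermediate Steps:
r(U, l) = -U**2/4 (r(U, l) = -U*U/4 = -U**2/4)
n(R) = -27 + 9*R + 9*R**2 (n(R) = -27 + 9*(R*R + R) = -27 + 9*(R**2 + R) = -27 + 9*(R + R**2) = -27 + (9*R + 9*R**2) = -27 + 9*R + 9*R**2)
c(g) = 1 + g**2 + 4293*g/16 (c(g) = (g**2 + (-27 + 9*(-1/4*5**2) + 9*(-1/4*5**2)**2)*g) + 1 = (g**2 + (-27 + 9*(-1/4*25) + 9*(-1/4*25)**2)*g) + 1 = (g**2 + (-27 + 9*(-25/4) + 9*(-25/4)**2)*g) + 1 = (g**2 + (-27 - 225/4 + 9*(625/16))*g) + 1 = (g**2 + (-27 - 225/4 + 5625/16)*g) + 1 = (g**2 + 4293*g/16) + 1 = 1 + g**2 + 4293*g/16)
c(-5)*40 + (-11 - 1*(-13)) = (1 + (-5)**2 + (4293/16)*(-5))*40 + (-11 - 1*(-13)) = (1 + 25 - 21465/16)*40 + (-11 + 13) = -21049/16*40 + 2 = -105245/2 + 2 = -105241/2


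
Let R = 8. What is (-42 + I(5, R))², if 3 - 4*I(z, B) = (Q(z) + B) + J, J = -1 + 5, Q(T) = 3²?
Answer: 8649/4 ≈ 2162.3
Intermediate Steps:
Q(T) = 9
J = 4
I(z, B) = -5/2 - B/4 (I(z, B) = ¾ - ((9 + B) + 4)/4 = ¾ - (13 + B)/4 = ¾ + (-13/4 - B/4) = -5/2 - B/4)
(-42 + I(5, R))² = (-42 + (-5/2 - ¼*8))² = (-42 + (-5/2 - 2))² = (-42 - 9/2)² = (-93/2)² = 8649/4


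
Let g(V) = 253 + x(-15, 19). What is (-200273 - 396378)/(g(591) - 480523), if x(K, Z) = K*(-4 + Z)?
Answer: 596651/480495 ≈ 1.2417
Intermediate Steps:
g(V) = 28 (g(V) = 253 - 15*(-4 + 19) = 253 - 15*15 = 253 - 225 = 28)
(-200273 - 396378)/(g(591) - 480523) = (-200273 - 396378)/(28 - 480523) = -596651/(-480495) = -596651*(-1/480495) = 596651/480495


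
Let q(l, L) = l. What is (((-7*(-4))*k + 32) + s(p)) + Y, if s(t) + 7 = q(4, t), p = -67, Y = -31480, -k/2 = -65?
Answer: -27811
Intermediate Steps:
k = 130 (k = -2*(-65) = 130)
s(t) = -3 (s(t) = -7 + 4 = -3)
(((-7*(-4))*k + 32) + s(p)) + Y = ((-7*(-4)*130 + 32) - 3) - 31480 = ((28*130 + 32) - 3) - 31480 = ((3640 + 32) - 3) - 31480 = (3672 - 3) - 31480 = 3669 - 31480 = -27811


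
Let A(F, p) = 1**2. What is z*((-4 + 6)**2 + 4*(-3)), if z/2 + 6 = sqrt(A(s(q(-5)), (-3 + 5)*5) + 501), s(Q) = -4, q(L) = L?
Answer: 96 - 16*sqrt(502) ≈ -262.49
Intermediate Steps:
A(F, p) = 1
z = -12 + 2*sqrt(502) (z = -12 + 2*sqrt(1 + 501) = -12 + 2*sqrt(502) ≈ 32.811)
z*((-4 + 6)**2 + 4*(-3)) = (-12 + 2*sqrt(502))*((-4 + 6)**2 + 4*(-3)) = (-12 + 2*sqrt(502))*(2**2 - 12) = (-12 + 2*sqrt(502))*(4 - 12) = (-12 + 2*sqrt(502))*(-8) = 96 - 16*sqrt(502)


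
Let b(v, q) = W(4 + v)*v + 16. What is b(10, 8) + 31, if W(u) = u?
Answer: 187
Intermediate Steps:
b(v, q) = 16 + v*(4 + v) (b(v, q) = (4 + v)*v + 16 = v*(4 + v) + 16 = 16 + v*(4 + v))
b(10, 8) + 31 = (16 + 10*(4 + 10)) + 31 = (16 + 10*14) + 31 = (16 + 140) + 31 = 156 + 31 = 187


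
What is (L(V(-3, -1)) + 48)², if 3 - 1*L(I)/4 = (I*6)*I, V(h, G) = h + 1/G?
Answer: 104976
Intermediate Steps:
L(I) = 12 - 24*I² (L(I) = 12 - 4*I*6*I = 12 - 4*6*I*I = 12 - 24*I²)
(L(V(-3, -1)) + 48)² = ((12 - 24*(-3 + 1/(-1))²) + 48)² = ((12 - 24*(-3 - 1)²) + 48)² = ((12 - 24*(-4)²) + 48)² = ((12 - 24*16) + 48)² = ((12 - 384) + 48)² = (-372 + 48)² = (-324)² = 104976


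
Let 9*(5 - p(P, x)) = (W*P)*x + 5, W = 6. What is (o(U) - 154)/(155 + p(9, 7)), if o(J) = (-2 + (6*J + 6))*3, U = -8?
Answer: -2574/1057 ≈ -2.4352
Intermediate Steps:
p(P, x) = 40/9 - 2*P*x/3 (p(P, x) = 5 - ((6*P)*x + 5)/9 = 5 - (6*P*x + 5)/9 = 5 - (5 + 6*P*x)/9 = 5 + (-5/9 - 2*P*x/3) = 40/9 - 2*P*x/3)
o(J) = 12 + 18*J (o(J) = (-2 + (6 + 6*J))*3 = (4 + 6*J)*3 = 12 + 18*J)
(o(U) - 154)/(155 + p(9, 7)) = ((12 + 18*(-8)) - 154)/(155 + (40/9 - ⅔*9*7)) = ((12 - 144) - 154)/(155 + (40/9 - 42)) = (-132 - 154)/(155 - 338/9) = -286/1057/9 = -286*9/1057 = -2574/1057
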